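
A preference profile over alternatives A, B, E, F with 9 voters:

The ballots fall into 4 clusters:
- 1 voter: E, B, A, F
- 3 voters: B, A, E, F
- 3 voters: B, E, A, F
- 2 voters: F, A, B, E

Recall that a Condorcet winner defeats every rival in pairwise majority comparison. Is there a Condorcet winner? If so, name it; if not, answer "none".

Check each pair by majority over 9 ballots:
A vs B: 2 for A, 7 for B — B by 7–2.
A vs E: A, 5–4.
A vs F: A wins 7–2.
B vs E: B is ranked higher on 3+3+2 = 8 ballots, E on 1. B wins 8–1.
B vs F: B wins 7–2.
E vs F: E wins 7–2.
B wins every pairwise contest, so B is the Condorcet winner.

B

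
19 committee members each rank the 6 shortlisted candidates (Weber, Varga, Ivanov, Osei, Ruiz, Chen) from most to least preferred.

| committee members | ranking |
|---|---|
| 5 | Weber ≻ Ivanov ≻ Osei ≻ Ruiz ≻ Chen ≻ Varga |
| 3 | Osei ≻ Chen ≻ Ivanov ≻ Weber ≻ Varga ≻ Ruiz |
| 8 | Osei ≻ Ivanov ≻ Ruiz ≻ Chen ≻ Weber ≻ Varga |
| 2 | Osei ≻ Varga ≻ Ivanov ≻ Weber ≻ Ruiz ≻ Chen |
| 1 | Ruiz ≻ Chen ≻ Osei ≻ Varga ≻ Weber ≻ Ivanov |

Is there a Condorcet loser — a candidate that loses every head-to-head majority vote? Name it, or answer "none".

Pairwise majorities:
Weber–Varga: Weber 16–3.
Weber vs Ivanov: 5+1 = 6 for Weber, 13 for Ivanov — Ivanov by 13–6.
Weber vs Osei: Weber preferred on 5 ballots; Osei wins 14–5.
Weber vs Ruiz: 10 to 9, Weber.
Weber vs Chen: Chen wins 12–7.
Varga vs Ivanov: 2+1 = 3 for Varga, 16 for Ivanov — Ivanov by 16–3.
Varga–Osei: Osei 19–0.
Varga–Ruiz: Ruiz 14–5.
Varga vs Chen: Chen, 17–2.
Ivanov vs Osei: Osei, 14–5.
Ivanov vs Ruiz: Ivanov, 18–1.
Ivanov vs Chen: Ivanov preferred on 5+8+2 = 15 ballots; Ivanov wins 15–4.
Osei vs Ruiz: 18 to 1, Osei.
Osei–Chen: Osei 18–1.
Ruiz vs Chen: 5+8+2+1 = 16 for Ruiz, 3 for Chen — Ruiz by 16–3.
Only Varga has no wins; Varga is the Condorcet loser.

Varga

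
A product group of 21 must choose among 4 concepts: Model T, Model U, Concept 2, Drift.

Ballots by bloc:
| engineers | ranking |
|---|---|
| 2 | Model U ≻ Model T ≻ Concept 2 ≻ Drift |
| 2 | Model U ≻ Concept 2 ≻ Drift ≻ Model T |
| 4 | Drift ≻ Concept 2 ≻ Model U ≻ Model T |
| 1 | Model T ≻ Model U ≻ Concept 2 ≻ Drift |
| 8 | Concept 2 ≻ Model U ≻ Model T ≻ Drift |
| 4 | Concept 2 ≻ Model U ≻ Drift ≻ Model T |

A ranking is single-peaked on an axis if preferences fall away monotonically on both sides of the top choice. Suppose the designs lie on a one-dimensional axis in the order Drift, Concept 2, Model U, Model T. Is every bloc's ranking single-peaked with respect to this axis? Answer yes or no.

Axis positions: Drift=1, Concept 2=2, Model U=3, Model T=4.
Bloc 1 (peak Model U at position 3): ranking walks positions 3-4-2-1, expanding outward from the peak — single-peaked.
Bloc 2 (peak Model U at position 3): ranking walks positions 3-2-1-4, expanding outward from the peak — single-peaked.
Bloc 3 (peak Drift at position 1): ranking walks positions 1-2-3-4, expanding outward from the peak — single-peaked.
Bloc 4 (peak Model T at position 4): ranking walks positions 4-3-2-1, expanding outward from the peak — single-peaked.
Bloc 5 (peak Concept 2 at position 2): ranking walks positions 2-3-4-1, expanding outward from the peak — single-peaked.
Bloc 6 (peak Concept 2 at position 2): ranking walks positions 2-3-1-4, expanding outward from the peak — single-peaked.
Every ranking is single-peaked on this axis.

yes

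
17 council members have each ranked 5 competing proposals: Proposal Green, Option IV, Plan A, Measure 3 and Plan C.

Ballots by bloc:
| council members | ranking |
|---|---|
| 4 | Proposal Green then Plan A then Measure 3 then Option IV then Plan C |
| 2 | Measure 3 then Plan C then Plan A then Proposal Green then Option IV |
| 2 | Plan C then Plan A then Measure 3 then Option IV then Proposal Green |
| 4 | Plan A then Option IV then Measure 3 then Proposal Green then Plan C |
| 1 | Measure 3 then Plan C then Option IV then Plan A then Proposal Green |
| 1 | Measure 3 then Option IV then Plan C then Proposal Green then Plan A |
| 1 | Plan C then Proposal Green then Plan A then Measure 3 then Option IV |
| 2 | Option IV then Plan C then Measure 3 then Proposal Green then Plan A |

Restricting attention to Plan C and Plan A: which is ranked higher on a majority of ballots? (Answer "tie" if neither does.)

Ballots ranking Plan C above Plan A: 2 + 2 + 1 + 1 + 1 + 2 = 9.
Ballots ranking Plan A above Plan C: 17 − 9 = 8.
Plan C wins the head-to-head 9–8.

Plan C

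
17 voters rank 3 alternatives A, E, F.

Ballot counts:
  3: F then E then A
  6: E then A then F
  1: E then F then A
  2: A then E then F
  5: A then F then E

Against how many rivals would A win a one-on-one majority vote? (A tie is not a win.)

A against each rival (17 voters):
A vs E: 2+5 = 7 for A, 10 for E — E by 10–7.
A–F: A 13–4.
A beats F; loses to E — 1 pairwise win.

1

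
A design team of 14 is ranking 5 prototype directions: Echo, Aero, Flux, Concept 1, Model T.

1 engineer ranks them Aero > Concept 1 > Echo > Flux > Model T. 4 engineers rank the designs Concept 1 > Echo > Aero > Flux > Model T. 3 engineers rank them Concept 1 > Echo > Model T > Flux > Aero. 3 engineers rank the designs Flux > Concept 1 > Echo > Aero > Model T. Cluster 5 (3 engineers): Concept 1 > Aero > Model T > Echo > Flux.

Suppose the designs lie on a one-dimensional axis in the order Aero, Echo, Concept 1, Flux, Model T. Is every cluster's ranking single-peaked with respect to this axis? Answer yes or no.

no

Axis positions: Aero=1, Echo=2, Concept 1=3, Flux=4, Model T=5.
Cluster 1: ranking walks positions 1-3-2-4-5; Concept 1 is ranked above Echo even though Echo lies between Concept 1 and the peak Aero on the axis — preferences dip and rise again. Not single-peaked.
Cluster 2 (peak Concept 1 at position 3): ranking walks positions 3-2-1-4-5, expanding outward from the peak — single-peaked.
Cluster 3: ranking walks positions 3-2-5-4-1; Model T is ranked above Flux even though Flux lies between Model T and the peak Concept 1 on the axis — preferences dip and rise again. Not single-peaked.
Cluster 4 (peak Flux at position 4): ranking walks positions 4-3-2-1-5, expanding outward from the peak — single-peaked.
Cluster 5: ranking walks positions 3-1-5-2-4; Aero is ranked above Echo even though Echo lies between Aero and the peak Concept 1 on the axis — preferences dip and rise again. Not single-peaked.
Cluster 1 violates single-peakedness, so the profile is not single-peaked on this axis.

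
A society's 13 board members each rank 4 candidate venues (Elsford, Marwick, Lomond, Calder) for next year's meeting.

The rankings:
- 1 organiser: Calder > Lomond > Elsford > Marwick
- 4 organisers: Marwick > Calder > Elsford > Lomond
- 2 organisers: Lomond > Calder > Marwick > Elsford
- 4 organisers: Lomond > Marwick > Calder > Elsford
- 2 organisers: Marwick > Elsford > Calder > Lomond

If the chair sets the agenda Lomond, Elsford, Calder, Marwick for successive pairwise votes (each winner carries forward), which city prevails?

Round 1: Lomond vs Elsford — 7–6, Lomond advances.
Round 2: Lomond vs Calder — 6–7, Calder advances.
Round 3: Calder vs Marwick — 3–10, Marwick advances.
Marwick survives the agenda.

Marwick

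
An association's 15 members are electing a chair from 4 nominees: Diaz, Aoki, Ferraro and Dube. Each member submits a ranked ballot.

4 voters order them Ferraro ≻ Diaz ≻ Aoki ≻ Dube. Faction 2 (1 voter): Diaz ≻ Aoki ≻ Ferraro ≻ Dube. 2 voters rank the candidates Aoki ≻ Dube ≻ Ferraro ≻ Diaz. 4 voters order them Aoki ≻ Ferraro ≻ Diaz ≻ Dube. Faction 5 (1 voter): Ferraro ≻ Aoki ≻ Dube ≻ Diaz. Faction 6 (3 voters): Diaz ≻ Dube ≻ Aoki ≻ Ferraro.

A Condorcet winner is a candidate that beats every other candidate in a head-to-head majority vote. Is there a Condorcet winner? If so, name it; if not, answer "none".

Check each pair by majority over 15 ballots:
Diaz vs Aoki: Diaz is ranked higher on 4+1+3 = 8 ballots, Aoki on 7. Diaz wins 8–7.
Diaz vs Ferraro: Diaz preferred on 1+3 = 4 ballots; Ferraro wins 11–4.
Diaz vs Dube: 12 to 3, Diaz.
Aoki vs Ferraro: Aoki preferred on 1+2+4+3 = 10 ballots; Aoki wins 10–5.
Aoki vs Dube: 12 to 3, Aoki.
Ferraro vs Dube: 4+1+4+1 = 10 for Ferraro, 5 for Dube — Ferraro by 10–5.
Every candidate loses at least once (Diaz loses to Ferraro; Aoki loses to Diaz; Ferraro loses to Aoki; Dube loses to Diaz). The majority relation contains the cycle Diaz > Aoki > Ferraro > Diaz, so there is no Condorcet winner.

none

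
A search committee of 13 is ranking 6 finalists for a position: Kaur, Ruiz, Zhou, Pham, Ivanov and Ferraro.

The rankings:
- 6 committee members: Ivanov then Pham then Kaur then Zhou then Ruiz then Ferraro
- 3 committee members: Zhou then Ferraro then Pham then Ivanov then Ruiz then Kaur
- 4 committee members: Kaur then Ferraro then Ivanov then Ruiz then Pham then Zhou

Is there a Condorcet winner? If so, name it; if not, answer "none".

none

Head-to-head results (13 committee members):
Kaur vs Ruiz: Kaur wins 10–3.
Kaur–Zhou: Kaur 10–3.
Kaur vs Pham: Pham wins 9–4.
Kaur–Ivanov: Ivanov 9–4.
Kaur vs Ferraro: Kaur, 10–3.
Ruiz vs Zhou: Zhou, 9–4.
Ruiz vs Pham: Pham wins 9–4.
Ruiz–Ivanov: Ivanov 13–0.
Ruiz–Ferraro: Ferraro 7–6.
Zhou vs Pham: Pham, 10–3.
Zhou vs Ivanov: Ivanov wins 10–3.
Zhou vs Ferraro: Zhou wins 9–4.
Pham vs Ivanov: Ivanov, 10–3.
Pham vs Ferraro: Ferraro wins 7–6.
Ivanov vs Ferraro: Ferraro, 7–6.
Each candidate drops at least one matchup (Kaur loses to Pham; Ruiz loses to Kaur; Zhou loses to Kaur; Pham loses to Ivanov; Ivanov loses to Ferraro; Ferraro loses to Kaur); the cycle Kaur → Ferraro → Pham → Kaur rules out a Condorcet winner.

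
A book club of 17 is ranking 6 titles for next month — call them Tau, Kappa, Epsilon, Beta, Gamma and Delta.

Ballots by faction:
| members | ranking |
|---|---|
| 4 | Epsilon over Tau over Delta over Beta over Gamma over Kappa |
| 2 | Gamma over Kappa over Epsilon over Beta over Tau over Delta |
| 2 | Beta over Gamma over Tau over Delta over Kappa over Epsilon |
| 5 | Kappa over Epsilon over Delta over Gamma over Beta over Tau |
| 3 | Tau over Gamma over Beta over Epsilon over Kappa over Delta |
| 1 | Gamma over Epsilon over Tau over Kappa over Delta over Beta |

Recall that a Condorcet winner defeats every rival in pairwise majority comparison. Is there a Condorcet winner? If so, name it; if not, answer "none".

Head-to-head results (17 members):
Tau vs Kappa: Tau, 10–7.
Tau vs Epsilon: 2+3 = 5 for Tau, 12 for Epsilon — Epsilon by 12–5.
Tau vs Beta: Tau preferred on 4+3+1 = 8 ballots; Beta wins 9–8.
Tau–Gamma: Gamma 10–7.
Tau vs Delta: 12 to 5, Tau.
Kappa vs Epsilon: Kappa, 9–8.
Kappa vs Beta: Beta wins 9–8.
Kappa vs Gamma: Gamma, 12–5.
Kappa vs Delta: 2+5+3+1 = 11 for Kappa, 6 for Delta — Kappa by 11–6.
Epsilon vs Beta: Epsilon wins 12–5.
Epsilon vs Gamma: Epsilon preferred on 4+5 = 9 ballots; Epsilon wins 9–8.
Epsilon–Delta: Epsilon 15–2.
Beta vs Gamma: 6 to 11, Gamma.
Beta vs Delta: 7 to 10, Delta.
Gamma vs Delta: Gamma preferred on 2+2+3+1 = 8 ballots; Delta wins 9–8.
No book is unbeaten: Tau loses to Epsilon; Kappa loses to Tau; Epsilon loses to Kappa; Beta loses to Epsilon; Gamma loses to Epsilon; Delta loses to Tau. In particular Tau beats Kappa beats Epsilon beats Tau is a majority cycle — no Condorcet winner exists.

none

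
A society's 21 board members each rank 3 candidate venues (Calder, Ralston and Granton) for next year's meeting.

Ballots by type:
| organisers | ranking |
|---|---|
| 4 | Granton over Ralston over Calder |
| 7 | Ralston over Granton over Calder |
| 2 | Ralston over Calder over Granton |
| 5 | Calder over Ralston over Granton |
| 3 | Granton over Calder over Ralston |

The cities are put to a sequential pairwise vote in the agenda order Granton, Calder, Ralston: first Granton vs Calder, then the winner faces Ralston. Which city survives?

Round 1: Granton vs Calder — 14–7, Granton advances.
Round 2: Granton vs Ralston — 7–14, Ralston advances.
The agenda winner is Ralston.

Ralston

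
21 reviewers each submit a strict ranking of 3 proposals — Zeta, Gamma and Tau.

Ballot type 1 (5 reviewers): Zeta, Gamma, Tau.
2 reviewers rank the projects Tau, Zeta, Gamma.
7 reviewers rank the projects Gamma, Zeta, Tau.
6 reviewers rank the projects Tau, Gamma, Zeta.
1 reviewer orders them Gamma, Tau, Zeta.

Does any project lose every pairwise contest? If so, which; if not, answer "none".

Head-to-head results (21 reviewers):
Zeta vs Gamma: Gamma wins 14–7.
Zeta vs Tau: 12 to 9, Zeta.
Gamma vs Tau: Gamma wins 13–8.
Only Tau has no wins; Tau is the Condorcet loser.

Tau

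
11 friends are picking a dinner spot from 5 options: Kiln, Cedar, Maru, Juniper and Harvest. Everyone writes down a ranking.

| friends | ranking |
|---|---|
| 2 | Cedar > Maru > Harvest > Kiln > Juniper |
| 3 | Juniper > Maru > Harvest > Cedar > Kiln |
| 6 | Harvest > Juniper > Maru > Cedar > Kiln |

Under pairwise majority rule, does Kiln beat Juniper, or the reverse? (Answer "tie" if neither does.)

Juniper

Ballots ranking Kiln above Juniper: 2.
Ballots ranking Juniper above Kiln: 11 − 2 = 9.
Juniper wins the head-to-head 9–2.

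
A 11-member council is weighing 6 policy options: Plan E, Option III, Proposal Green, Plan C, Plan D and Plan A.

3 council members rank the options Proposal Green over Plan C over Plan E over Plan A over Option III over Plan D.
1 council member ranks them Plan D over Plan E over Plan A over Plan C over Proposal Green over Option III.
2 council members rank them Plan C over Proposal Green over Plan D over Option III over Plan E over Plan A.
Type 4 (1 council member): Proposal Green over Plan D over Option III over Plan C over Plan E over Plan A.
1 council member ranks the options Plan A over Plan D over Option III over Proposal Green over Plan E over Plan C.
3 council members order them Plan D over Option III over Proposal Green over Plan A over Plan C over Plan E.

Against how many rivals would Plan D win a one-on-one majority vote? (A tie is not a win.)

Plan D against each rival (11 council members):
Plan D vs Plan E: Plan D, 8–3.
Plan D–Option III: Plan D 8–3.
Plan D vs Proposal Green: Plan D preferred on 1+1+3 = 5 ballots; Proposal Green wins 6–5.
Plan D vs Plan C: 1+1+1+3 = 6 for Plan D, 5 for Plan C — Plan D by 6–5.
Plan D vs Plan A: Plan D wins 7–4.
Plan D beats Plan E, Option III, Plan C, Plan A; loses to Proposal Green — 4 pairwise wins.

4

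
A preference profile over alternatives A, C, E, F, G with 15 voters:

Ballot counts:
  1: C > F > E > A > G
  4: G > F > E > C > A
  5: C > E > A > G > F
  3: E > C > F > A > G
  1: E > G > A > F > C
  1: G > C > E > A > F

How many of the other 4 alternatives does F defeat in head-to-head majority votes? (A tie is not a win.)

F against each rival (15 voters):
F vs A: F wins 8–7.
F–C: C 10–5.
F vs E: 5 to 10, E.
F vs G: G wins 11–4.
F beats A; loses to C, E, G — 1 pairwise win.

1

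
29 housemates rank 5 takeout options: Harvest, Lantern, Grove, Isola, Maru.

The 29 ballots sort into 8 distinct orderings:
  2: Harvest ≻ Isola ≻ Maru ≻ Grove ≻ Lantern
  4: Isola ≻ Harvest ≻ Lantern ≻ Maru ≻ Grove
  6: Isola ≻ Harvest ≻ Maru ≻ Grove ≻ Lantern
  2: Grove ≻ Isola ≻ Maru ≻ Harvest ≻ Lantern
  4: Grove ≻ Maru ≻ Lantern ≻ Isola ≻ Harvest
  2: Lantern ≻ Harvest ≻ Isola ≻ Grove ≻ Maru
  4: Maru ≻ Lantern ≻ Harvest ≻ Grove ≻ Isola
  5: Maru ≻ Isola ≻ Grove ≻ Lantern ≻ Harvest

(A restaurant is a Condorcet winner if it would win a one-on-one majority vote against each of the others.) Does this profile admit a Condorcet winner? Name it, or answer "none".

Head-to-head results (29 friends):
Harvest–Lantern: Lantern 15–14.
Harvest vs Grove: Harvest, 18–11.
Harvest vs Isola: Isola, 21–8.
Harvest vs Maru: Maru, 15–14.
Lantern vs Grove: Grove wins 19–10.
Lantern vs Isola: Isola wins 19–10.
Lantern–Maru: Maru 23–6.
Grove vs Isola: Isola, 19–10.
Grove vs Maru: Maru wins 21–8.
Isola vs Maru: Isola wins 16–13.
Isola wins every pairwise contest, so Isola is the Condorcet winner.

Isola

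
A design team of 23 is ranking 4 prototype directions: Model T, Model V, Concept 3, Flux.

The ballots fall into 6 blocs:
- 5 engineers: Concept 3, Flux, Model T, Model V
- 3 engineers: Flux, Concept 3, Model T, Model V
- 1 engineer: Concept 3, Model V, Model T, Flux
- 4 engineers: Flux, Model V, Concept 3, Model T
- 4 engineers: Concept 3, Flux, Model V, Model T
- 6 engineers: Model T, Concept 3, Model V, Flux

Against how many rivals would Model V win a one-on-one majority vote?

Model V against each rival (23 engineers):
Model V vs Model T: 9 to 14, Model T.
Model V vs Concept 3: Concept 3 wins 19–4.
Model V vs Flux: 7 to 16, Flux.
Model V beats no one; loses to Model T, Concept 3, Flux — 0 pairwise wins.

0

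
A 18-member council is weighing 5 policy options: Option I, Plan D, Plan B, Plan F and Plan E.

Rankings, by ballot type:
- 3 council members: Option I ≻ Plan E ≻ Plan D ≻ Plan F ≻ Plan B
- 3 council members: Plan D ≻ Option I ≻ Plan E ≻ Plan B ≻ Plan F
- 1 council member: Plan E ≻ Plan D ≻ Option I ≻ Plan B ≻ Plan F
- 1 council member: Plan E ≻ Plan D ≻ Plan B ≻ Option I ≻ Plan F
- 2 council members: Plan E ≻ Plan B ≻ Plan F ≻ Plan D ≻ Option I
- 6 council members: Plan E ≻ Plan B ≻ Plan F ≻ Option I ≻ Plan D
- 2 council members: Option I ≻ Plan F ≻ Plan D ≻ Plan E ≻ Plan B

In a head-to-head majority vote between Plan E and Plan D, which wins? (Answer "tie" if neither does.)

Ballots ranking Plan E above Plan D: 3 + 1 + 1 + 2 + 6 = 13.
Ballots ranking Plan D above Plan E: 18 − 13 = 5.
Plan E wins the head-to-head 13–5.

Plan E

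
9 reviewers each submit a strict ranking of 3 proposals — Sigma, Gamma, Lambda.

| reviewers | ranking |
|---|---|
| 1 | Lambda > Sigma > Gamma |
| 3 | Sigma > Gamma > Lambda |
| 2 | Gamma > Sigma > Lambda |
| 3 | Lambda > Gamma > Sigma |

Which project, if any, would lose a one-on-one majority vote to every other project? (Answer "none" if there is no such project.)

Lambda

Pairwise majorities:
Sigma vs Gamma: Gamma wins 5–4.
Sigma vs Lambda: 5 to 4, Sigma.
Gamma–Lambda: Gamma 5–4.
Lambda is beaten in every head-to-head and is the Condorcet loser.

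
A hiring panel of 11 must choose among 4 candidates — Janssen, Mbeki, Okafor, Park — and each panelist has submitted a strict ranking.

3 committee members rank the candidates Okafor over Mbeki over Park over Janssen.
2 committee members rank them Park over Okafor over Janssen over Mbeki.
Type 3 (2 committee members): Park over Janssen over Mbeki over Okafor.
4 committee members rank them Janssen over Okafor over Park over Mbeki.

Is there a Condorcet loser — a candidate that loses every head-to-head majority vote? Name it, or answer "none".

Pairwise majorities:
Janssen vs Mbeki: Janssen preferred on 2+2+4 = 8 ballots; Janssen wins 8–3.
Janssen vs Okafor: Janssen preferred on 2+4 = 6 ballots; Janssen wins 6–5.
Janssen vs Park: Janssen is ranked higher on 4 ballots, Park on 7. Park wins 7–4.
Mbeki vs Okafor: Okafor wins 9–2.
Mbeki vs Park: Mbeki is ranked higher on 3 ballots, Park on 8. Park wins 8–3.
Okafor–Park: Okafor 7–4.
Only Mbeki has no wins; Mbeki is the Condorcet loser.

Mbeki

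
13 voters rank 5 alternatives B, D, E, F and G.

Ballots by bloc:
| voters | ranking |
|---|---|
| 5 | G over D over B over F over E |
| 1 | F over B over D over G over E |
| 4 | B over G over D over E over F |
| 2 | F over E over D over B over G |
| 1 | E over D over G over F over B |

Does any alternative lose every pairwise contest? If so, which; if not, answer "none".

E

Pairwise majorities:
B–D: D 8–5.
B vs E: B wins 10–3.
B vs F: B is ranked higher on 5+4 = 9 ballots, F on 4. B wins 9–4.
B vs G: B, 7–6.
D–E: D 10–3.
D–F: D 10–3.
D vs G: G wins 9–4.
E vs F: F, 8–5.
E–G: G 10–3.
F vs G: F preferred on 1+2 = 3 ballots; G wins 10–3.
E loses to every other alternative — it is the Condorcet loser.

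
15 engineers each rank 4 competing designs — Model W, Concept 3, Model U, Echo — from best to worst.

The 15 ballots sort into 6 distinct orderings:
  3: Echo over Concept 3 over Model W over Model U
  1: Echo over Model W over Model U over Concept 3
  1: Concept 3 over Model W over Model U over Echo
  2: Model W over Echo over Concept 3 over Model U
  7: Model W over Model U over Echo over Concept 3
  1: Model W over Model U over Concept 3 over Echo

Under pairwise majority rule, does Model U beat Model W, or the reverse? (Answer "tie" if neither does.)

Model W

No ballot ranks Model U above Model W: 0.
Ballots ranking Model W above Model U: 15 − 0 = 15.
Model W wins the head-to-head 15–0.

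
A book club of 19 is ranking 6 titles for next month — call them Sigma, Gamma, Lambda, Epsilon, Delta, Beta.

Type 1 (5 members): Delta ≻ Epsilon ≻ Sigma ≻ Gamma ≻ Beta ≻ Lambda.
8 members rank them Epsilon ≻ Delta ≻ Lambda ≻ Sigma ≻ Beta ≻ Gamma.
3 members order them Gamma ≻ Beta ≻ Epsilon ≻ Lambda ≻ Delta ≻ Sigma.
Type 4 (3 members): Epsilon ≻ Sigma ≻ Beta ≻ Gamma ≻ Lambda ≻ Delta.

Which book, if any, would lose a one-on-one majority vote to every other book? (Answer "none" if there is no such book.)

Pairwise majorities:
Sigma–Gamma: Sigma 16–3.
Sigma–Lambda: Lambda 11–8.
Sigma vs Epsilon: Sigma is ranked higher on 0 ballots, Epsilon on 19. Epsilon wins 19–0.
Sigma vs Delta: Delta wins 16–3.
Sigma vs Beta: 5+8+3 = 16 for Sigma, 3 for Beta — Sigma by 16–3.
Gamma vs Lambda: 5+3+3 = 11 for Gamma, 8 for Lambda — Gamma by 11–8.
Gamma vs Epsilon: Gamma preferred on 3 ballots; Epsilon wins 16–3.
Gamma vs Delta: 3+3 = 6 for Gamma, 13 for Delta — Delta by 13–6.
Gamma vs Beta: 8 to 11, Beta.
Lambda vs Epsilon: Lambda preferred on 0 ballots; Epsilon wins 19–0.
Lambda vs Delta: Delta wins 13–6.
Lambda vs Beta: Lambda preferred on 8 ballots; Beta wins 11–8.
Epsilon vs Delta: Epsilon preferred on 8+3+3 = 14 ballots; Epsilon wins 14–5.
Epsilon vs Beta: Epsilon, 16–3.
Delta–Beta: Delta 13–6.
Each book has at least one pairwise win (Sigma beats Gamma; Gamma beats Lambda; Lambda beats Sigma; Epsilon beats Sigma; Delta beats Sigma; Beta beats Gamma) — no Condorcet loser.

none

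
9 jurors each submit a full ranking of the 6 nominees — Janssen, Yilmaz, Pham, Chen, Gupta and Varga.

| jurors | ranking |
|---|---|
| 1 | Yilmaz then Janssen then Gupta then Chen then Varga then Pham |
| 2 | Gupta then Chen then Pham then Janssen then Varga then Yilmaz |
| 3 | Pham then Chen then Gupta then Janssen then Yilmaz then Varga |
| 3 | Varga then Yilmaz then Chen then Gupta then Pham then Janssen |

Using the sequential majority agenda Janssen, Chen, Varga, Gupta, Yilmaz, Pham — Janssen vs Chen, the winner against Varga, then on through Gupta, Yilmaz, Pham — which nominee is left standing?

Round 1: Janssen vs Chen — 1–8, Chen advances.
Round 2: Chen vs Varga — 6–3, Chen advances.
Round 3: Chen vs Gupta — 6–3, Chen advances.
Round 4: Chen vs Yilmaz — 5–4, Chen advances.
Round 5: Chen vs Pham — 6–3, Chen advances.
Chen survives the agenda.

Chen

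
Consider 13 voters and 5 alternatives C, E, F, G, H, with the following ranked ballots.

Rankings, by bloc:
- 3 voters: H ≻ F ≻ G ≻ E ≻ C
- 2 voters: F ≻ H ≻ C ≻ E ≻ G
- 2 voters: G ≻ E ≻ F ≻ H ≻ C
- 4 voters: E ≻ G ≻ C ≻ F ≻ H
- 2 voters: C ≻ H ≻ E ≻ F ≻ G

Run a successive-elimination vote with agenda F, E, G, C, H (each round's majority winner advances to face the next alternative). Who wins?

Round 1: F vs E — 5–8, E advances.
Round 2: E vs G — 8–5, E advances.
Round 3: E vs C — 9–4, E advances.
Round 4: E vs H — 6–7, H advances.
H survives the agenda.

H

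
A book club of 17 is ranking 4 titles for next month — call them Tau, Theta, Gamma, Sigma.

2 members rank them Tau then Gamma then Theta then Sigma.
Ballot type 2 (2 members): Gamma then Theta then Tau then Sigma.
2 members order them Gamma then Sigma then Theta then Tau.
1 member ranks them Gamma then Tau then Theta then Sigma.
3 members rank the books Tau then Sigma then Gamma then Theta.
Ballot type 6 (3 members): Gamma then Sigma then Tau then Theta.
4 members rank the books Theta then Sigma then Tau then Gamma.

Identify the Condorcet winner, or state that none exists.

none

Head-to-head results (17 members):
Tau vs Theta: Tau, 9–8.
Tau vs Gamma: Tau wins 9–8.
Tau vs Sigma: Tau preferred on 2+2+1+3 = 8 ballots; Sigma wins 9–8.
Theta vs Gamma: Theta is ranked higher on 4 ballots, Gamma on 13. Gamma wins 13–4.
Theta vs Sigma: Theta, 9–8.
Gamma–Sigma: Gamma 10–7.
Each book drops at least one matchup (Tau loses to Sigma; Theta loses to Tau; Gamma loses to Tau; Sigma loses to Theta); the cycle Tau beats Theta beats Sigma beats Tau rules out a Condorcet winner.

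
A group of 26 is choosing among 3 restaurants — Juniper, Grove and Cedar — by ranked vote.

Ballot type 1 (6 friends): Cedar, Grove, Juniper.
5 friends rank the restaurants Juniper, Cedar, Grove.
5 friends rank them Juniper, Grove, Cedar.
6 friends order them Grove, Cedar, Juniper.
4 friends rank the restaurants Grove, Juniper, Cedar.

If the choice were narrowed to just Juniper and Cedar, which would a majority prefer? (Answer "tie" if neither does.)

Ballots ranking Juniper above Cedar: 5 + 5 + 4 = 14.
Ballots ranking Cedar above Juniper: 26 − 14 = 12.
Juniper wins the head-to-head 14–12.

Juniper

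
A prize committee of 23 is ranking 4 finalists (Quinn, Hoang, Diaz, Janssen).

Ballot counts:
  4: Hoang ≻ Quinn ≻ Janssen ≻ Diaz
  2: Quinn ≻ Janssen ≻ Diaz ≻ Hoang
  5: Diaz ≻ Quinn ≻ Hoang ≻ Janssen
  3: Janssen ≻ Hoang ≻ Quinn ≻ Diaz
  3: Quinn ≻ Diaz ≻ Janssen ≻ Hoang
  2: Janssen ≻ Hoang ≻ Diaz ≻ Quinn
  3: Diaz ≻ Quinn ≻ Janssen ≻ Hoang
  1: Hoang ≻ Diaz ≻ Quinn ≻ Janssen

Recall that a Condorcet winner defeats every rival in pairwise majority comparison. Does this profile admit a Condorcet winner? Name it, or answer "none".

Head-to-head results (23 jurors):
Quinn vs Hoang: Quinn preferred on 2+5+3+3 = 13 ballots; Quinn wins 13–10.
Quinn vs Diaz: Quinn is ranked higher on 4+2+3+3 = 12 ballots, Diaz on 11. Quinn wins 12–11.
Quinn vs Janssen: 4+2+5+3+3+1 = 18 for Quinn, 5 for Janssen — Quinn by 18–5.
Hoang vs Diaz: Hoang preferred on 4+3+2+1 = 10 ballots; Diaz wins 13–10.
Hoang vs Janssen: Hoang preferred on 4+5+1 = 10 ballots; Janssen wins 13–10.
Diaz vs Janssen: Diaz is ranked higher on 5+3+3+1 = 12 ballots, Janssen on 11. Diaz wins 12–11.
Quinn beats each of Hoang, Diaz, Janssen — Quinn is the Condorcet winner.

Quinn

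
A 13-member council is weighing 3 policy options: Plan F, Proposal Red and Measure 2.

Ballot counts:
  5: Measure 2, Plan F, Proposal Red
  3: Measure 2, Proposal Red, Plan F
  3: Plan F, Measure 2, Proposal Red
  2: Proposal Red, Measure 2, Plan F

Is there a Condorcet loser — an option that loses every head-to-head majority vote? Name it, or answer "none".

Proposal Red

Pairwise majorities:
Plan F vs Proposal Red: Plan F, 8–5.
Plan F–Measure 2: Measure 2 10–3.
Proposal Red vs Measure 2: Measure 2, 11–2.
Proposal Red loses to every other option — it is the Condorcet loser.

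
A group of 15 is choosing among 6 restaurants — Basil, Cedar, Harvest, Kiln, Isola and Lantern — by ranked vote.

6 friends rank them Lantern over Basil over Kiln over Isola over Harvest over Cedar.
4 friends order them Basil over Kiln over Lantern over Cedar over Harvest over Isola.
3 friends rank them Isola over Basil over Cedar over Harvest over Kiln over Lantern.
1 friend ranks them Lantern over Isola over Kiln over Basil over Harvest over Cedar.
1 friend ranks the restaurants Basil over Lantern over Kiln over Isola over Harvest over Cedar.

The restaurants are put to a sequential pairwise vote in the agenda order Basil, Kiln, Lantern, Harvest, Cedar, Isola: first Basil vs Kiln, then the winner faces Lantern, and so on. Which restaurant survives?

Basil

Round 1: Basil vs Kiln — 14–1, Basil advances.
Round 2: Basil vs Lantern — 8–7, Basil advances.
Round 3: Basil vs Harvest — 15–0, Basil advances.
Round 4: Basil vs Cedar — 15–0, Basil advances.
Round 5: Basil vs Isola — 11–4, Basil advances.
Basil survives the agenda.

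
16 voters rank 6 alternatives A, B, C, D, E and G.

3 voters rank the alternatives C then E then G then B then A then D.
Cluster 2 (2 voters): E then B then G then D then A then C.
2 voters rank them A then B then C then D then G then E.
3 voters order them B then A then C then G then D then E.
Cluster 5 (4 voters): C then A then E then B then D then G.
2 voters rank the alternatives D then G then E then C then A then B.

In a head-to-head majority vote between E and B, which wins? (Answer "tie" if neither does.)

E

Ballots ranking E above B: 3 + 2 + 4 + 2 = 11.
Ballots ranking B above E: 16 − 11 = 5.
E wins the head-to-head 11–5.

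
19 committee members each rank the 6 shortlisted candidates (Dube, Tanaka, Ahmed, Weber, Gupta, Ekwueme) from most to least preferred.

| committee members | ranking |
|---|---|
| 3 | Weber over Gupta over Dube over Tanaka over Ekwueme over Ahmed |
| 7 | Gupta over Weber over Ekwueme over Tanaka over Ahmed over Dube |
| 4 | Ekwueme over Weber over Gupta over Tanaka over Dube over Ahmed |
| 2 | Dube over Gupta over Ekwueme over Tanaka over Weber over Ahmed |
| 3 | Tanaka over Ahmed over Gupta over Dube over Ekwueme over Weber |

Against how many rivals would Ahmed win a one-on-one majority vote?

Ahmed against each rival (19 committee members):
Ahmed vs Dube: Ahmed is ranked higher on 7+3 = 10 ballots, Dube on 9. Ahmed wins 10–9.
Ahmed vs Tanaka: 0 to 19, Tanaka.
Ahmed vs Weber: Weber wins 16–3.
Ahmed vs Gupta: Ahmed preferred on 3 ballots; Gupta wins 16–3.
Ahmed–Ekwueme: Ekwueme 16–3.
Ahmed beats Dube; loses to Tanaka, Weber, Gupta, Ekwueme — 1 pairwise win.

1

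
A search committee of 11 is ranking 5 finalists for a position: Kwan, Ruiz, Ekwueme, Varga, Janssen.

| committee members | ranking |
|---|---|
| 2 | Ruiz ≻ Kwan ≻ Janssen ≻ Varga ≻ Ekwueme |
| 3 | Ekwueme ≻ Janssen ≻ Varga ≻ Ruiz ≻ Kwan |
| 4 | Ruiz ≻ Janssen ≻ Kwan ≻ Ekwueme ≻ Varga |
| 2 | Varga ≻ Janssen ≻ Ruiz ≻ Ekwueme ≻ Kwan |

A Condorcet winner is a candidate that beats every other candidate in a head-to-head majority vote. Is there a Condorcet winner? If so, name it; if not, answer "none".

Ruiz

Head-to-head results (11 committee members):
Kwan vs Ruiz: 0 for Kwan, 11 for Ruiz — Ruiz by 11–0.
Kwan vs Ekwueme: 6 to 5, Kwan.
Kwan vs Varga: 2+4 = 6 for Kwan, 5 for Varga — Kwan by 6–5.
Kwan vs Janssen: 2 to 9, Janssen.
Ruiz vs Ekwueme: 2+4+2 = 8 for Ruiz, 3 for Ekwueme — Ruiz by 8–3.
Ruiz vs Varga: Ruiz is ranked higher on 2+4 = 6 ballots, Varga on 5. Ruiz wins 6–5.
Ruiz vs Janssen: 2+4 = 6 for Ruiz, 5 for Janssen — Ruiz by 6–5.
Ekwueme vs Varga: 3+4 = 7 for Ekwueme, 4 for Varga — Ekwueme by 7–4.
Ekwueme vs Janssen: 3 for Ekwueme, 8 for Janssen — Janssen by 8–3.
Varga vs Janssen: 2 for Varga, 9 for Janssen — Janssen by 9–2.
Only Ruiz has no losses; Ruiz is the Condorcet winner.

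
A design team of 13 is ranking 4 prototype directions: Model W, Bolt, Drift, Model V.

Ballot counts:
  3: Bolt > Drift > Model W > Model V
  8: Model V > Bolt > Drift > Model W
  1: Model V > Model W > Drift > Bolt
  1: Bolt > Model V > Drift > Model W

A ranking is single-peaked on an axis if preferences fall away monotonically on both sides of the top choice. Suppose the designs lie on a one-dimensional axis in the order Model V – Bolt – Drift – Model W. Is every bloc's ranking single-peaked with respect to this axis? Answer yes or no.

Axis positions: Model V=1, Bolt=2, Drift=3, Model W=4.
Bloc 1 (peak Bolt at position 2): ranking walks positions 2-3-4-1, expanding outward from the peak — single-peaked.
Bloc 2 (peak Model V at position 1): ranking walks positions 1-2-3-4, expanding outward from the peak — single-peaked.
Bloc 3: ranking walks positions 1-4-3-2; Model W is ranked above Bolt even though Bolt lies between Model W and the peak Model V on the axis — preferences dip and rise again. Not single-peaked.
Bloc 4 (peak Bolt at position 2): ranking walks positions 2-1-3-4, expanding outward from the peak — single-peaked.
Bloc 3 violates single-peakedness, so the profile is not single-peaked on this axis.

no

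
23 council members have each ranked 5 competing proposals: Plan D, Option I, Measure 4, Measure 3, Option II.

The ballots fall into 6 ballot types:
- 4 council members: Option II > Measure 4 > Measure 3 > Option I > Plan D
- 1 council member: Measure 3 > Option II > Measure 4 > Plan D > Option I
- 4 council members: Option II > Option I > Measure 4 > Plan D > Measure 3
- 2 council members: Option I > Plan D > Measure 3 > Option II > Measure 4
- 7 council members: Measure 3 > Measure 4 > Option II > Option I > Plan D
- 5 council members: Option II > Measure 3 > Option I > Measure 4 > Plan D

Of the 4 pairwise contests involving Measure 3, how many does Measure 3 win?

Measure 3 against each rival (23 council members):
Measure 3 vs Plan D: 4+1+7+5 = 17 for Measure 3, 6 for Plan D — Measure 3 by 17–6.
Measure 3 vs Option I: Measure 3 is ranked higher on 4+1+7+5 = 17 ballots, Option I on 6. Measure 3 wins 17–6.
Measure 3 vs Measure 4: 15 to 8, Measure 3.
Measure 3 vs Option II: Option II, 13–10.
Measure 3 beats Plan D, Option I, Measure 4; loses to Option II — 3 pairwise wins.

3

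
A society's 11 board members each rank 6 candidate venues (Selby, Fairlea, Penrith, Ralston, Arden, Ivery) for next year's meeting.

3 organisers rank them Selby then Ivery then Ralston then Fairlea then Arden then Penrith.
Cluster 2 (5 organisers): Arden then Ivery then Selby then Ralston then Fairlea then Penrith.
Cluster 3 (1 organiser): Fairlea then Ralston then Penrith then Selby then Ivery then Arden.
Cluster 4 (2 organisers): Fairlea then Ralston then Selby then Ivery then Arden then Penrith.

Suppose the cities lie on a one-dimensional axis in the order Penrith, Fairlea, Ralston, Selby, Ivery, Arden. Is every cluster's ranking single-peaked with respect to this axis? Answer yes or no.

yes

Axis positions: Penrith=1, Fairlea=2, Ralston=3, Selby=4, Ivery=5, Arden=6.
Cluster 1 (peak Selby at position 4): ranking walks positions 4-5-3-2-6-1, expanding outward from the peak — single-peaked.
Cluster 2 (peak Arden at position 6): ranking walks positions 6-5-4-3-2-1, expanding outward from the peak — single-peaked.
Cluster 3 (peak Fairlea at position 2): ranking walks positions 2-3-1-4-5-6, expanding outward from the peak — single-peaked.
Cluster 4 (peak Fairlea at position 2): ranking walks positions 2-3-4-5-6-1, expanding outward from the peak — single-peaked.
Every ranking is single-peaked on this axis.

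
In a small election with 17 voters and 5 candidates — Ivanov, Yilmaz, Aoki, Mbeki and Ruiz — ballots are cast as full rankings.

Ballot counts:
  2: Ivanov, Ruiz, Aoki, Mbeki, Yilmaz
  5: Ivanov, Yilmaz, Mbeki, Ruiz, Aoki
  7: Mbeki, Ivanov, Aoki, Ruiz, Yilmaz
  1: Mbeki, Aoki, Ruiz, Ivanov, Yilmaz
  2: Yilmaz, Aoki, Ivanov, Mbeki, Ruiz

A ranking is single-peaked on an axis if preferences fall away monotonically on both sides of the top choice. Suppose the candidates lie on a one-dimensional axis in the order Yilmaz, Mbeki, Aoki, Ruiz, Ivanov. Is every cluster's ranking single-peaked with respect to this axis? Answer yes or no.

Axis positions: Yilmaz=1, Mbeki=2, Aoki=3, Ruiz=4, Ivanov=5.
Cluster 1 (peak Ivanov at position 5): ranking walks positions 5-4-3-2-1, expanding outward from the peak — single-peaked.
Cluster 2: ranking walks positions 5-1-2-4-3; Yilmaz is ranked above Ruiz even though Ruiz lies between Yilmaz and the peak Ivanov on the axis — preferences dip and rise again. Not single-peaked.
Cluster 3: ranking walks positions 2-5-3-4-1; Ivanov is ranked above Aoki even though Aoki lies between Ivanov and the peak Mbeki on the axis — preferences dip and rise again. Not single-peaked.
Cluster 4 (peak Mbeki at position 2): ranking walks positions 2-3-4-5-1, expanding outward from the peak — single-peaked.
Cluster 5: ranking walks positions 1-3-5-2-4; Aoki is ranked above Mbeki even though Mbeki lies between Aoki and the peak Yilmaz on the axis — preferences dip and rise again. Not single-peaked.
Cluster 2 violates single-peakedness, so the profile is not single-peaked on this axis.

no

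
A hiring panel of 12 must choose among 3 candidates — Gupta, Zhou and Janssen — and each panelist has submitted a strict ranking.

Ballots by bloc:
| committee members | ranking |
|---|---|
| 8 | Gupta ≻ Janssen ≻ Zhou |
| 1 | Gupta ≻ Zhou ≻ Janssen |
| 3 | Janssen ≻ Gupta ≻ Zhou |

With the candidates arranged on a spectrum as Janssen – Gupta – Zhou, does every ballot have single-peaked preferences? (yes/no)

Axis positions: Janssen=1, Gupta=2, Zhou=3.
Bloc 1 (peak Gupta at position 2): ranking walks positions 2-1-3, expanding outward from the peak — single-peaked.
Bloc 2 (peak Gupta at position 2): ranking walks positions 2-3-1, expanding outward from the peak — single-peaked.
Bloc 3 (peak Janssen at position 1): ranking walks positions 1-2-3, expanding outward from the peak — single-peaked.
Every ranking is single-peaked on this axis.

yes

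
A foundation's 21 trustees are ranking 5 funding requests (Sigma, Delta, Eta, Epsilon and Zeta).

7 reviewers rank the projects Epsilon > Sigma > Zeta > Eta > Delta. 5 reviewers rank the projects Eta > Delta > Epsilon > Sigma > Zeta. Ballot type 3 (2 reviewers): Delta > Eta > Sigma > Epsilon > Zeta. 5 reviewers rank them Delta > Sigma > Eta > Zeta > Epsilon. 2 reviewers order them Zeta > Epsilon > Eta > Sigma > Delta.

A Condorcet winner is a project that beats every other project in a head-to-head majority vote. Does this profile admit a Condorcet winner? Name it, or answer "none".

Check each pair by majority over 21 ballots:
Sigma vs Delta: Sigma is ranked higher on 7+2 = 9 ballots, Delta on 12. Delta wins 12–9.
Sigma vs Eta: Sigma, 12–9.
Sigma vs Epsilon: Sigma preferred on 2+5 = 7 ballots; Epsilon wins 14–7.
Sigma vs Zeta: Sigma, 19–2.
Delta–Eta: Eta 14–7.
Delta vs Epsilon: 5+2+5 = 12 for Delta, 9 for Epsilon — Delta by 12–9.
Delta vs Zeta: 12 to 9, Delta.
Eta vs Epsilon: Eta wins 12–9.
Eta vs Zeta: Eta wins 12–9.
Epsilon vs Zeta: Epsilon wins 14–7.
Every project loses at least once (Sigma loses to Delta; Delta loses to Eta; Eta loses to Sigma; Epsilon loses to Delta; Zeta loses to Sigma). The majority relation contains the cycle Sigma beats Eta beats Delta beats Sigma, so there is no Condorcet winner.

none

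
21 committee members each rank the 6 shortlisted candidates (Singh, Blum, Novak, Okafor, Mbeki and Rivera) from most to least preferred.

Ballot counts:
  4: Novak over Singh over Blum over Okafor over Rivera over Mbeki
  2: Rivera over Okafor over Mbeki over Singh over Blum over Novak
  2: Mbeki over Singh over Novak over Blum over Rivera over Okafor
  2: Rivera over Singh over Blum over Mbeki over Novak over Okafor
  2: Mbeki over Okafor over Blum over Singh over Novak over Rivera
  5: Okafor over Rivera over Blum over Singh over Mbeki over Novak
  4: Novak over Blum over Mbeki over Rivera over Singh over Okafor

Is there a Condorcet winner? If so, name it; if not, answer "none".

Blum

Pairwise majorities:
Singh–Blum: Blum 11–10.
Singh–Novak: Singh 13–8.
Singh vs Okafor: Singh wins 12–9.
Singh vs Mbeki: Singh, 11–10.
Singh–Rivera: Rivera 13–8.
Blum–Novak: Blum 11–10.
Blum–Okafor: Blum 12–9.
Blum vs Mbeki: Blum wins 15–6.
Blum vs Rivera: Blum, 12–9.
Novak vs Okafor: Novak wins 12–9.
Novak vs Mbeki: Mbeki, 13–8.
Novak vs Rivera: Novak, 12–9.
Okafor vs Mbeki: Okafor, 11–10.
Okafor vs Rivera: Okafor, 11–10.
Mbeki vs Rivera: Rivera, 13–8.
Blum defeats every rival head-to-head and is the Condorcet winner.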